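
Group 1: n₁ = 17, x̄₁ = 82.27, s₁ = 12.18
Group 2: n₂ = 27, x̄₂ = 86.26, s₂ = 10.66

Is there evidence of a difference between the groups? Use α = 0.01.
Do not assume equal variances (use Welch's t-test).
Welch's two-sample t-test:
H₀: μ₁ = μ₂
H₁: μ₁ ≠ μ₂
s₁²/n₁ = 12.18²/17 = 8.7266,  s₂²/n₂ = 10.66²/27 = 4.2087
SE = √(s₁²/n₁ + s₂²/n₂) = √(8.7266 + 4.2087) = 3.5966
df (Welch-Satterthwaite) = (s₁²/n₁ + s₂²/n₂)² / [(s₁²/n₁)²/(n₁-1) + (s₂²/n₂)²/(n₂-1)] ≈ 30.75
t = (x̄₁ - x̄₂) / SE = (82.27 - 86.26) / 3.5966 = -3.99 / 3.5966 = -1.109
p-value = 0.2759

Since p-value > α = 0.01, we fail to reject H₀.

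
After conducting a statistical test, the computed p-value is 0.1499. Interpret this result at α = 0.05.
Since p = 0.1499 > α = 0.05, fail to reject H₀.
There is insufficient evidence to reject the null hypothesis; the result is not statistically significant at the 0.05 level.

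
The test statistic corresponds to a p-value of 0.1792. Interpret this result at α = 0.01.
Since p = 0.1792 > α = 0.01, fail to reject H₀.
There is insufficient evidence to reject the null hypothesis; the result is not statistically significant at the 0.01 level.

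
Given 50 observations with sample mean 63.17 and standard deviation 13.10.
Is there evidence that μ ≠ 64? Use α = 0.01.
One-sample t-test:
H₀: μ = 64
H₁: μ ≠ 64
df = n - 1 = 49
t = (x̄ - μ₀) / (s/√n) = (63.17 - 64) / (13.10/√50) = -0.448
p-value = 0.6561

Since p-value > α = 0.01, we fail to reject H₀.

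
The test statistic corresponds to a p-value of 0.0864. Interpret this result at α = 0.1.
Since p = 0.0864 < α = 0.1, reject H₀.
There is sufficient evidence to reject the null hypothesis; the result is statistically significant at the 0.1 level.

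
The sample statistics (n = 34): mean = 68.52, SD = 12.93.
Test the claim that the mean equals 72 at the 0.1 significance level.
One-sample t-test:
H₀: μ = 72
H₁: μ ≠ 72
df = n - 1 = 33
t = (x̄ - μ₀) / (s/√n) = (68.52 - 72) / (12.93/√34) = -1.569
p-value = 0.1261

Since p-value > α = 0.1, we fail to reject H₀.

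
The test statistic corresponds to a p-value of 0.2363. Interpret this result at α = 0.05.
Since p = 0.2363 > α = 0.05, fail to reject H₀.
There is insufficient evidence to reject the null hypothesis; the result is not statistically significant at the 0.05 level.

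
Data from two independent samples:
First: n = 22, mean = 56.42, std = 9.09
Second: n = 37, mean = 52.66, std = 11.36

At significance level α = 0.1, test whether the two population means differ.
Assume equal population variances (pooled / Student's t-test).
Student's two-sample t-test (equal variances):
H₀: μ₁ = μ₂
H₁: μ₁ ≠ μ₂
df = n₁ + n₂ - 2 = 57
Pooled variance s_p² = [(n₁-1)s₁² + (n₂-1)s₂²] / (n₁ + n₂ - 2) = [(21)(9.09²) + (36)(11.36²)] / 57 = 111.9469
SE = √(s_p²(1/n₁ + 1/n₂)) = √(111.9469 × (1/22 + 1/37)) = 2.8485
t = (x̄₁ - x̄₂) / SE = (56.42 - 52.66) / 2.8485 = 3.76 / 2.8485 = 1.320
p-value = 0.1921

Since p-value > α = 0.1, we fail to reject H₀.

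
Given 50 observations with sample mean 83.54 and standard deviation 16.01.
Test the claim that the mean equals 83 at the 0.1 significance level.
One-sample t-test:
H₀: μ = 83
H₁: μ ≠ 83
df = n - 1 = 49
t = (x̄ - μ₀) / (s/√n) = (83.54 - 83) / (16.01/√50) = 0.238
p-value = 0.8125

Since p-value > α = 0.1, we fail to reject H₀.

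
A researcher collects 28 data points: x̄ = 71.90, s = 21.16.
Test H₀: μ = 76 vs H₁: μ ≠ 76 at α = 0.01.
One-sample t-test:
H₀: μ = 76
H₁: μ ≠ 76
df = n - 1 = 27
t = (x̄ - μ₀) / (s/√n) = (71.90 - 76) / (21.16/√28) = -1.025
p-value = 0.3143

Since p-value > α = 0.01, we fail to reject H₀.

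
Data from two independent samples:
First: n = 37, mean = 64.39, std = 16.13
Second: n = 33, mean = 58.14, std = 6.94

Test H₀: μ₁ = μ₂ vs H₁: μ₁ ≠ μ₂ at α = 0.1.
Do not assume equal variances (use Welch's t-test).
Welch's two-sample t-test:
H₀: μ₁ = μ₂
H₁: μ₁ ≠ μ₂
s₁²/n₁ = 16.13²/37 = 7.0318,  s₂²/n₂ = 6.94²/33 = 1.4595
SE = √(s₁²/n₁ + s₂²/n₂) = √(7.0318 + 1.4595) = 2.9140
df (Welch-Satterthwaite) = (s₁²/n₁ + s₂²/n₂)² / [(s₁²/n₁)²/(n₁-1) + (s₂²/n₂)²/(n₂-1)] ≈ 50.07
t = (x̄₁ - x̄₂) / SE = (64.39 - 58.14) / 2.9140 = 6.25 / 2.9140 = 2.145
p-value = 0.0368

Since p-value < α = 0.1, we reject H₀.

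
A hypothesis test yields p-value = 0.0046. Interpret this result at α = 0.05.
Since p = 0.0046 < α = 0.05, reject H₀.
There is sufficient evidence to reject the null hypothesis; the result is statistically significant at the 0.05 level.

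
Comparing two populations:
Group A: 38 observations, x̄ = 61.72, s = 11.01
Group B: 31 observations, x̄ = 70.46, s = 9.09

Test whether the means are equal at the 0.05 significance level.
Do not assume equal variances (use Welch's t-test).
Welch's two-sample t-test:
H₀: μ₁ = μ₂
H₁: μ₁ ≠ μ₂
s₁²/n₁ = 11.01²/38 = 3.1900,  s₂²/n₂ = 9.09²/31 = 2.6654
SE = √(s₁²/n₁ + s₂²/n₂) = √(3.1900 + 2.6654) = 2.4198
df (Welch-Satterthwaite) = (s₁²/n₁ + s₂²/n₂)² / [(s₁²/n₁)²/(n₁-1) + (s₂²/n₂)²/(n₂-1)] ≈ 66.98
t = (x̄₁ - x̄₂) / SE = (61.72 - 70.46) / 2.4198 = -8.74 / 2.4198 = -3.612
p-value = 0.0006

Since p-value < α = 0.05, we reject H₀.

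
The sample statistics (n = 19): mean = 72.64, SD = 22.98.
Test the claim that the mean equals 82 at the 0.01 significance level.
One-sample t-test:
H₀: μ = 82
H₁: μ ≠ 82
df = n - 1 = 18
t = (x̄ - μ₀) / (s/√n) = (72.64 - 82) / (22.98/√19) = -1.775
p-value = 0.0927

Since p-value > α = 0.01, we fail to reject H₀.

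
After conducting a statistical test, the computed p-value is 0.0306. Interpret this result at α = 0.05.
Since p = 0.0306 < α = 0.05, reject H₀.
There is sufficient evidence to reject the null hypothesis; the result is statistically significant at the 0.05 level.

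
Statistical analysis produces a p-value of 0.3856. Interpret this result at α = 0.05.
Since p = 0.3856 > α = 0.05, fail to reject H₀.
There is insufficient evidence to reject the null hypothesis; the result is not statistically significant at the 0.05 level.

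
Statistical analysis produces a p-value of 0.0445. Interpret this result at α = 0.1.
Since p = 0.0445 < α = 0.1, reject H₀.
There is sufficient evidence to reject the null hypothesis; the result is statistically significant at the 0.1 level.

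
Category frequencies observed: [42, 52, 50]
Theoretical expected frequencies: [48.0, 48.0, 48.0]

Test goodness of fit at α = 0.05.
Chi-square goodness of fit test:
H₀: observed counts match expected distribution
H₁: observed counts differ from expected distribution
df = k - 1 = 2
χ² = Σ(O - E)²/E
   = (42 - 48.0)²/48.0 + (52 - 48.0)²/48.0 + (50 - 48.0)²/48.0
   = 0.750 + 0.333 + 0.083
   = 1.17
p-value = 0.5580

Since p-value > α = 0.05, we fail to reject H₀.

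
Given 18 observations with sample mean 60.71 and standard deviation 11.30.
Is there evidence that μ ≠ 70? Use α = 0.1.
One-sample t-test:
H₀: μ = 70
H₁: μ ≠ 70
df = n - 1 = 17
t = (x̄ - μ₀) / (s/√n) = (60.71 - 70) / (11.30/√18) = -3.488
p-value = 0.0028

Since p-value < α = 0.1, we reject H₀.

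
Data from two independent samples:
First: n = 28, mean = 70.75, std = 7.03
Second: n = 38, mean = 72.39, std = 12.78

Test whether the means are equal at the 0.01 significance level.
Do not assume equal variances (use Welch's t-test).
Welch's two-sample t-test:
H₀: μ₁ = μ₂
H₁: μ₁ ≠ μ₂
s₁²/n₁ = 7.03²/28 = 1.7650,  s₂²/n₂ = 12.78²/38 = 4.2981
SE = √(s₁²/n₁ + s₂²/n₂) = √(1.7650 + 4.2981) = 2.4623
df (Welch-Satterthwaite) = (s₁²/n₁ + s₂²/n₂)² / [(s₁²/n₁)²/(n₁-1) + (s₂²/n₂)²/(n₂-1)] ≈ 59.81
t = (x̄₁ - x̄₂) / SE = (70.75 - 72.39) / 2.4623 = -1.64 / 2.4623 = -0.666
p-value = 0.5080

Since p-value > α = 0.01, we fail to reject H₀.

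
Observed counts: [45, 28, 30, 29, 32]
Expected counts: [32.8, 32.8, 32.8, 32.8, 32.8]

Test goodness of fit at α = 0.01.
Chi-square goodness of fit test:
H₀: observed counts match expected distribution
H₁: observed counts differ from expected distribution
df = k - 1 = 4
χ² = Σ(O - E)²/E
   = (45 - 32.8)²/32.8 + (28 - 32.8)²/32.8 + (30 - 32.8)²/32.8 + (29 - 32.8)²/32.8 + (32 - 32.8)²/32.8
   = 4.538 + 0.702 + 0.239 + 0.440 + 0.020
   = 5.94
p-value = 0.2037

Since p-value > α = 0.01, we fail to reject H₀.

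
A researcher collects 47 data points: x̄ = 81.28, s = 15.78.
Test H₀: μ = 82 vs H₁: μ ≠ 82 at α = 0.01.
One-sample t-test:
H₀: μ = 82
H₁: μ ≠ 82
df = n - 1 = 46
t = (x̄ - μ₀) / (s/√n) = (81.28 - 82) / (15.78/√47) = -0.313
p-value = 0.7558

Since p-value > α = 0.01, we fail to reject H₀.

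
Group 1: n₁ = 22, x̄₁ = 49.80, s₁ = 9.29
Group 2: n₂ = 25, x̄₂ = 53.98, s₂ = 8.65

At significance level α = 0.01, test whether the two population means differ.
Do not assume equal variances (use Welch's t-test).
Welch's two-sample t-test:
H₀: μ₁ = μ₂
H₁: μ₁ ≠ μ₂
s₁²/n₁ = 9.29²/22 = 3.9229,  s₂²/n₂ = 8.65²/25 = 2.9929
SE = √(s₁²/n₁ + s₂²/n₂) = √(3.9229 + 2.9929) = 2.6298
df (Welch-Satterthwaite) = (s₁²/n₁ + s₂²/n₂)² / [(s₁²/n₁)²/(n₁-1) + (s₂²/n₂)²/(n₂-1)] ≈ 43.24
t = (x̄₁ - x̄₂) / SE = (49.80 - 53.98) / 2.6298 = -4.18 / 2.6298 = -1.589
p-value = 0.1192

Since p-value > α = 0.01, we fail to reject H₀.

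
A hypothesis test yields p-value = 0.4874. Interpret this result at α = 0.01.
Since p = 0.4874 > α = 0.01, fail to reject H₀.
There is insufficient evidence to reject the null hypothesis; the result is not statistically significant at the 0.01 level.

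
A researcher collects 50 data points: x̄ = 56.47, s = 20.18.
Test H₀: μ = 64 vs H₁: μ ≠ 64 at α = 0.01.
One-sample t-test:
H₀: μ = 64
H₁: μ ≠ 64
df = n - 1 = 49
t = (x̄ - μ₀) / (s/√n) = (56.47 - 64) / (20.18/√50) = -2.639
p-value = 0.0111

Since p-value > α = 0.01, we fail to reject H₀.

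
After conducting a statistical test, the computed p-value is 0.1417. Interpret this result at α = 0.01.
Since p = 0.1417 > α = 0.01, fail to reject H₀.
There is insufficient evidence to reject the null hypothesis; the result is not statistically significant at the 0.01 level.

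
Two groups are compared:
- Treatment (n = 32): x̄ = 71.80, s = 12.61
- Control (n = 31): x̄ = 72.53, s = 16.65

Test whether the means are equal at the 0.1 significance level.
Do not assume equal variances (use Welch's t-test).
Welch's two-sample t-test:
H₀: μ₁ = μ₂
H₁: μ₁ ≠ μ₂
s₁²/n₁ = 12.61²/32 = 4.9691,  s₂²/n₂ = 16.65²/31 = 8.9427
SE = √(s₁²/n₁ + s₂²/n₂) = √(4.9691 + 8.9427) = 3.7299
df (Welch-Satterthwaite) = (s₁²/n₁ + s₂²/n₂)² / [(s₁²/n₁)²/(n₁-1) + (s₂²/n₂)²/(n₂-1)] ≈ 55.90
t = (x̄₁ - x̄₂) / SE = (71.80 - 72.53) / 3.7299 = -0.73 / 3.7299 = -0.196
p-value = 0.8455

Since p-value > α = 0.1, we fail to reject H₀.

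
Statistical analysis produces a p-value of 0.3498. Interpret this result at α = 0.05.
Since p = 0.3498 > α = 0.05, fail to reject H₀.
There is insufficient evidence to reject the null hypothesis; the result is not statistically significant at the 0.05 level.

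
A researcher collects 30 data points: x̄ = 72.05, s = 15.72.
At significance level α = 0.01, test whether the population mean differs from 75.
One-sample t-test:
H₀: μ = 75
H₁: μ ≠ 75
df = n - 1 = 29
t = (x̄ - μ₀) / (s/√n) = (72.05 - 75) / (15.72/√30) = -1.028
p-value = 0.3125

Since p-value > α = 0.01, we fail to reject H₀.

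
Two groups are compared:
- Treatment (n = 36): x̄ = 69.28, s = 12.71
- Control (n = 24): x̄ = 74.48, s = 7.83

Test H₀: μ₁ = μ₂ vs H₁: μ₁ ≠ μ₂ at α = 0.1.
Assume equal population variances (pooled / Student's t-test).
Student's two-sample t-test (equal variances):
H₀: μ₁ = μ₂
H₁: μ₁ ≠ μ₂
df = n₁ + n₂ - 2 = 58
Pooled variance s_p² = [(n₁-1)s₁² + (n₂-1)s₂²] / (n₁ + n₂ - 2) = [(35)(12.71²) + (23)(7.83²)] / 58 = 121.7957
SE = √(s_p²(1/n₁ + 1/n₂)) = √(121.7957 × (1/36 + 1/24)) = 2.9083
t = (x̄₁ - x̄₂) / SE = (69.28 - 74.48) / 2.9083 = -5.20 / 2.9083 = -1.788
p-value = 0.0790

Since p-value < α = 0.1, we reject H₀.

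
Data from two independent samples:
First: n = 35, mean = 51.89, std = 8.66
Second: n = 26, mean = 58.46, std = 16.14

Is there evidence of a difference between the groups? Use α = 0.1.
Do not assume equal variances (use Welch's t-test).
Welch's two-sample t-test:
H₀: μ₁ = μ₂
H₁: μ₁ ≠ μ₂
s₁²/n₁ = 8.66²/35 = 2.1427,  s₂²/n₂ = 16.14²/26 = 10.0192
SE = √(s₁²/n₁ + s₂²/n₂) = √(2.1427 + 10.0192) = 3.4874
df (Welch-Satterthwaite) = (s₁²/n₁ + s₂²/n₂)² / [(s₁²/n₁)²/(n₁-1) + (s₂²/n₂)²/(n₂-1)] ≈ 35.64
t = (x̄₁ - x̄₂) / SE = (51.89 - 58.46) / 3.4874 = -6.57 / 3.4874 = -1.884
p-value = 0.0678

Since p-value < α = 0.1, we reject H₀.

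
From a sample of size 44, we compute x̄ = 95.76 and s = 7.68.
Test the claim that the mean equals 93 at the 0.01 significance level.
One-sample t-test:
H₀: μ = 93
H₁: μ ≠ 93
df = n - 1 = 43
t = (x̄ - μ₀) / (s/√n) = (95.76 - 93) / (7.68/√44) = 2.384
p-value = 0.0216

Since p-value > α = 0.01, we fail to reject H₀.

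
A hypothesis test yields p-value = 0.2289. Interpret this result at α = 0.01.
Since p = 0.2289 > α = 0.01, fail to reject H₀.
There is insufficient evidence to reject the null hypothesis; the result is not statistically significant at the 0.01 level.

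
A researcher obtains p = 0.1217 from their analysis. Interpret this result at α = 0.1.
Since p = 0.1217 > α = 0.1, fail to reject H₀.
There is insufficient evidence to reject the null hypothesis; the result is not statistically significant at the 0.1 level.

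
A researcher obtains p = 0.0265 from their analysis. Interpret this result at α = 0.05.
Since p = 0.0265 < α = 0.05, reject H₀.
There is sufficient evidence to reject the null hypothesis; the result is statistically significant at the 0.05 level.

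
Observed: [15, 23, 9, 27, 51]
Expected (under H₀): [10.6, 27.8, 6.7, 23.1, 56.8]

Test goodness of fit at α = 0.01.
Chi-square goodness of fit test:
H₀: observed counts match expected distribution
H₁: observed counts differ from expected distribution
df = k - 1 = 4
χ² = Σ(O - E)²/E
   = (15 - 10.6)²/10.6 + (23 - 27.8)²/27.8 + (9 - 6.7)²/6.7 + (27 - 23.1)²/23.1 + (51 - 56.8)²/56.8
   = 1.826 + 0.829 + 0.790 + 0.658 + 0.592
   = 4.70
p-value = 0.3200

Since p-value > α = 0.01, we fail to reject H₀.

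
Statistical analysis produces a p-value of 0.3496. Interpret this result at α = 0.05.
Since p = 0.3496 > α = 0.05, fail to reject H₀.
There is insufficient evidence to reject the null hypothesis; the result is not statistically significant at the 0.05 level.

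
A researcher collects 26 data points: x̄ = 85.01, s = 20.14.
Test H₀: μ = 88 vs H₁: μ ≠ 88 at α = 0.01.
One-sample t-test:
H₀: μ = 88
H₁: μ ≠ 88
df = n - 1 = 25
t = (x̄ - μ₀) / (s/√n) = (85.01 - 88) / (20.14/√26) = -0.757
p-value = 0.4561

Since p-value > α = 0.01, we fail to reject H₀.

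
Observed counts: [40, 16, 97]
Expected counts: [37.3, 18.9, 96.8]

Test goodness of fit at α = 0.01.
Chi-square goodness of fit test:
H₀: observed counts match expected distribution
H₁: observed counts differ from expected distribution
df = k - 1 = 2
χ² = Σ(O - E)²/E
   = (40 - 37.3)²/37.3 + (16 - 18.9)²/18.9 + (97 - 96.8)²/96.8
   = 0.195 + 0.445 + 0.000
   = 0.64
p-value = 0.7258

Since p-value > α = 0.01, we fail to reject H₀.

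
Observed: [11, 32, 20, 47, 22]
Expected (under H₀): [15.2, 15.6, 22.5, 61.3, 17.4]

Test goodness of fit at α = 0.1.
Chi-square goodness of fit test:
H₀: observed counts match expected distribution
H₁: observed counts differ from expected distribution
df = k - 1 = 4
χ² = Σ(O - E)²/E
   = (11 - 15.2)²/15.2 + (32 - 15.6)²/15.6 + (20 - 22.5)²/22.5 + (47 - 61.3)²/61.3 + (22 - 17.4)²/17.4
   = 1.161 + 17.241 + 0.278 + 3.336 + 1.216
   = 23.23
p-value = 0.0001

Since p-value < α = 0.1, we reject H₀.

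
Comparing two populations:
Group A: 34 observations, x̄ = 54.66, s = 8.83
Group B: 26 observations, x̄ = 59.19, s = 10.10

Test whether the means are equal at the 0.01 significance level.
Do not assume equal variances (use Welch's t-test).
Welch's two-sample t-test:
H₀: μ₁ = μ₂
H₁: μ₁ ≠ μ₂
s₁²/n₁ = 8.83²/34 = 2.2932,  s₂²/n₂ = 10.10²/26 = 3.9235
SE = √(s₁²/n₁ + s₂²/n₂) = √(2.2932 + 3.9235) = 2.4933
df (Welch-Satterthwaite) = (s₁²/n₁ + s₂²/n₂)² / [(s₁²/n₁)²/(n₁-1) + (s₂²/n₂)²/(n₂-1)] ≈ 49.86
t = (x̄₁ - x̄₂) / SE = (54.66 - 59.19) / 2.4933 = -4.53 / 2.4933 = -1.817
p-value = 0.0753

Since p-value > α = 0.01, we fail to reject H₀.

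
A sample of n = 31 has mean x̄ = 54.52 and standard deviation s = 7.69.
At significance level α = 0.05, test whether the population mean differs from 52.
One-sample t-test:
H₀: μ = 52
H₁: μ ≠ 52
df = n - 1 = 30
t = (x̄ - μ₀) / (s/√n) = (54.52 - 52) / (7.69/√31) = 1.825
p-value = 0.0780

Since p-value > α = 0.05, we fail to reject H₀.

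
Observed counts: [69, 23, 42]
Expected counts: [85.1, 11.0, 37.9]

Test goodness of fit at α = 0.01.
Chi-square goodness of fit test:
H₀: observed counts match expected distribution
H₁: observed counts differ from expected distribution
df = k - 1 = 2
χ² = Σ(O - E)²/E
   = (69 - 85.1)²/85.1 + (23 - 11.0)²/11.0 + (42 - 37.9)²/37.9
   = 3.046 + 13.091 + 0.444
   = 16.58
p-value = 0.0003

Since p-value < α = 0.01, we reject H₀.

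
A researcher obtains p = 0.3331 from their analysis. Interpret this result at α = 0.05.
Since p = 0.3331 > α = 0.05, fail to reject H₀.
There is insufficient evidence to reject the null hypothesis; the result is not statistically significant at the 0.05 level.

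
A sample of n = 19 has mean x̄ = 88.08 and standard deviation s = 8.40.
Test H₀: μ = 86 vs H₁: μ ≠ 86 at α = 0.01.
One-sample t-test:
H₀: μ = 86
H₁: μ ≠ 86
df = n - 1 = 18
t = (x̄ - μ₀) / (s/√n) = (88.08 - 86) / (8.40/√19) = 1.079
p-value = 0.2947

Since p-value > α = 0.01, we fail to reject H₀.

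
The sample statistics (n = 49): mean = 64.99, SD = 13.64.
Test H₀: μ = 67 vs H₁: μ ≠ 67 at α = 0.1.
One-sample t-test:
H₀: μ = 67
H₁: μ ≠ 67
df = n - 1 = 48
t = (x̄ - μ₀) / (s/√n) = (64.99 - 67) / (13.64/√49) = -1.032
p-value = 0.3075

Since p-value > α = 0.1, we fail to reject H₀.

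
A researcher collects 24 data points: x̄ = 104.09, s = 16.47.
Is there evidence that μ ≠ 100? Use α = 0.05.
One-sample t-test:
H₀: μ = 100
H₁: μ ≠ 100
df = n - 1 = 23
t = (x̄ - μ₀) / (s/√n) = (104.09 - 100) / (16.47/√24) = 1.217
p-value = 0.2361

Since p-value > α = 0.05, we fail to reject H₀.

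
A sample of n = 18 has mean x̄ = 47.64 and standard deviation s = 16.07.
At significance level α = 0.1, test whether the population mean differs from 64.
One-sample t-test:
H₀: μ = 64
H₁: μ ≠ 64
df = n - 1 = 17
t = (x̄ - μ₀) / (s/√n) = (47.64 - 64) / (16.07/√18) = -4.319
p-value = 0.0005

Since p-value < α = 0.1, we reject H₀.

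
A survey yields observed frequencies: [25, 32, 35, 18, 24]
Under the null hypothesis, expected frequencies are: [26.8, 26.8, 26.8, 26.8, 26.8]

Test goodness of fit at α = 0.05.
Chi-square goodness of fit test:
H₀: observed counts match expected distribution
H₁: observed counts differ from expected distribution
df = k - 1 = 4
χ² = Σ(O - E)²/E
   = (25 - 26.8)²/26.8 + (32 - 26.8)²/26.8 + (35 - 26.8)²/26.8 + (18 - 26.8)²/26.8 + (24 - 26.8)²/26.8
   = 0.121 + 1.009 + 2.509 + 2.890 + 0.293
   = 6.82
p-value = 0.1457

Since p-value > α = 0.05, we fail to reject H₀.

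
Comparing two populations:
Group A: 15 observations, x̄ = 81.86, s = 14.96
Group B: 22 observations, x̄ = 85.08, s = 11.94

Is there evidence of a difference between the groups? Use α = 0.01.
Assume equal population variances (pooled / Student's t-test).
Student's two-sample t-test (equal variances):
H₀: μ₁ = μ₂
H₁: μ₁ ≠ μ₂
df = n₁ + n₂ - 2 = 35
Pooled variance s_p² = [(n₁-1)s₁² + (n₂-1)s₂²] / (n₁ + n₂ - 2) = [(14)(14.96²) + (21)(11.94²)] / 35 = 175.0588
SE = √(s_p²(1/n₁ + 1/n₂)) = √(175.0588 × (1/15 + 1/22)) = 4.4303
t = (x̄₁ - x̄₂) / SE = (81.86 - 85.08) / 4.4303 = -3.22 / 4.4303 = -0.727
p-value = 0.4722

Since p-value > α = 0.01, we fail to reject H₀.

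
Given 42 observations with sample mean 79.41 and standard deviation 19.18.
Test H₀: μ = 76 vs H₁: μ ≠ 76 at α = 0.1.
One-sample t-test:
H₀: μ = 76
H₁: μ ≠ 76
df = n - 1 = 41
t = (x̄ - μ₀) / (s/√n) = (79.41 - 76) / (19.18/√42) = 1.152
p-value = 0.2559

Since p-value > α = 0.1, we fail to reject H₀.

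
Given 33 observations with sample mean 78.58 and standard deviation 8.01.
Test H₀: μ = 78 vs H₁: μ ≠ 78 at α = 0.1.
One-sample t-test:
H₀: μ = 78
H₁: μ ≠ 78
df = n - 1 = 32
t = (x̄ - μ₀) / (s/√n) = (78.58 - 78) / (8.01/√33) = 0.416
p-value = 0.6802

Since p-value > α = 0.1, we fail to reject H₀.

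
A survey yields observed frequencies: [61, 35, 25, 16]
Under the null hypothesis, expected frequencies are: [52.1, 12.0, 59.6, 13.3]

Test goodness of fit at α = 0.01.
Chi-square goodness of fit test:
H₀: observed counts match expected distribution
H₁: observed counts differ from expected distribution
df = k - 1 = 3
χ² = Σ(O - E)²/E
   = (61 - 52.1)²/52.1 + (35 - 12.0)²/12.0 + (25 - 59.6)²/59.6 + (16 - 13.3)²/13.3
   = 1.520 + 44.083 + 20.087 + 0.548
   = 66.24
p-value < 0.0001

Since p-value < α = 0.01, we reject H₀.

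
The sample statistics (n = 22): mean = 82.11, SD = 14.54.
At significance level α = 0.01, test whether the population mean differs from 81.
One-sample t-test:
H₀: μ = 81
H₁: μ ≠ 81
df = n - 1 = 21
t = (x̄ - μ₀) / (s/√n) = (82.11 - 81) / (14.54/√22) = 0.358
p-value = 0.7239

Since p-value > α = 0.01, we fail to reject H₀.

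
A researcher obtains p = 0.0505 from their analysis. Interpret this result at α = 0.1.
Since p = 0.0505 < α = 0.1, reject H₀.
There is sufficient evidence to reject the null hypothesis; the result is statistically significant at the 0.1 level.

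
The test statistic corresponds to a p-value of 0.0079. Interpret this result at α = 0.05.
Since p = 0.0079 < α = 0.05, reject H₀.
There is sufficient evidence to reject the null hypothesis; the result is statistically significant at the 0.05 level.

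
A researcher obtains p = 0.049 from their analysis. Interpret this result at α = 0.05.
Since p = 0.049 < α = 0.05, reject H₀.
There is sufficient evidence to reject the null hypothesis; the result is statistically significant at the 0.05 level.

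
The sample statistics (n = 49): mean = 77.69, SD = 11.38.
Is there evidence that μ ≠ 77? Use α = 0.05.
One-sample t-test:
H₀: μ = 77
H₁: μ ≠ 77
df = n - 1 = 48
t = (x̄ - μ₀) / (s/√n) = (77.69 - 77) / (11.38/√49) = 0.424
p-value = 0.6731

Since p-value > α = 0.05, we fail to reject H₀.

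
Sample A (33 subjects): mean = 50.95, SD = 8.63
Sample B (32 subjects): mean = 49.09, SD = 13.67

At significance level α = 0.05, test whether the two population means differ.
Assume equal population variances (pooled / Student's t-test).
Student's two-sample t-test (equal variances):
H₀: μ₁ = μ₂
H₁: μ₁ ≠ μ₂
df = n₁ + n₂ - 2 = 63
Pooled variance s_p² = [(n₁-1)s₁² + (n₂-1)s₂²] / (n₁ + n₂ - 2) = [(32)(8.63²) + (31)(13.67²)] / 63 = 129.7809
SE = √(s_p²(1/n₁ + 1/n₂)) = √(129.7809 × (1/33 + 1/32)) = 2.8264
t = (x̄₁ - x̄₂) / SE = (50.95 - 49.09) / 2.8264 = 1.86 / 2.8264 = 0.658
p-value = 0.5129

Since p-value > α = 0.05, we fail to reject H₀.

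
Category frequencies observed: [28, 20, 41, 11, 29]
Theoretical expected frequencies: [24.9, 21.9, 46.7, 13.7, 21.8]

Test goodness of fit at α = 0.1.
Chi-square goodness of fit test:
H₀: observed counts match expected distribution
H₁: observed counts differ from expected distribution
df = k - 1 = 4
χ² = Σ(O - E)²/E
   = (28 - 24.9)²/24.9 + (20 - 21.9)²/21.9 + (41 - 46.7)²/46.7 + (11 - 13.7)²/13.7 + (29 - 21.8)²/21.8
   = 0.386 + 0.165 + 0.696 + 0.532 + 2.378
   = 4.16
p-value = 0.3852

Since p-value > α = 0.1, we fail to reject H₀.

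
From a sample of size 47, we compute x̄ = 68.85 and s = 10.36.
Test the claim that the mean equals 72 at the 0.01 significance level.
One-sample t-test:
H₀: μ = 72
H₁: μ ≠ 72
df = n - 1 = 46
t = (x̄ - μ₀) / (s/√n) = (68.85 - 72) / (10.36/√47) = -2.084
p-value = 0.0427

Since p-value > α = 0.01, we fail to reject H₀.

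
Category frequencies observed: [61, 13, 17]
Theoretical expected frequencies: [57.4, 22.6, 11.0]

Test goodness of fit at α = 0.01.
Chi-square goodness of fit test:
H₀: observed counts match expected distribution
H₁: observed counts differ from expected distribution
df = k - 1 = 2
χ² = Σ(O - E)²/E
   = (61 - 57.4)²/57.4 + (13 - 22.6)²/22.6 + (17 - 11.0)²/11.0
   = 0.226 + 4.078 + 3.273
   = 7.58
p-value = 0.0226

Since p-value > α = 0.01, we fail to reject H₀.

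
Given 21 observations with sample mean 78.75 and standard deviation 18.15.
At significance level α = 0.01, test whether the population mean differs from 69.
One-sample t-test:
H₀: μ = 69
H₁: μ ≠ 69
df = n - 1 = 20
t = (x̄ - μ₀) / (s/√n) = (78.75 - 69) / (18.15/√21) = 2.462
p-value = 0.0230

Since p-value > α = 0.01, we fail to reject H₀.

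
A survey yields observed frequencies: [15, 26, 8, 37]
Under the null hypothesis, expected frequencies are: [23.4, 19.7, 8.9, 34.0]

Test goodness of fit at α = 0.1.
Chi-square goodness of fit test:
H₀: observed counts match expected distribution
H₁: observed counts differ from expected distribution
df = k - 1 = 3
χ² = Σ(O - E)²/E
   = (15 - 23.4)²/23.4 + (26 - 19.7)²/19.7 + (8 - 8.9)²/8.9 + (37 - 34.0)²/34.0
   = 3.015 + 2.015 + 0.091 + 0.265
   = 5.39
p-value = 0.1456

Since p-value > α = 0.1, we fail to reject H₀.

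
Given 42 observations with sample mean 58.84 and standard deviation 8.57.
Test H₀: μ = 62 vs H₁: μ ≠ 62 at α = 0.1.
One-sample t-test:
H₀: μ = 62
H₁: μ ≠ 62
df = n - 1 = 41
t = (x̄ - μ₀) / (s/√n) = (58.84 - 62) / (8.57/√42) = -2.390
p-value = 0.0215

Since p-value < α = 0.1, we reject H₀.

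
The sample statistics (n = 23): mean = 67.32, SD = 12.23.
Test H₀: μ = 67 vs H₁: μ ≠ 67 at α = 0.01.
One-sample t-test:
H₀: μ = 67
H₁: μ ≠ 67
df = n - 1 = 22
t = (x̄ - μ₀) / (s/√n) = (67.32 - 67) / (12.23/√23) = 0.125
p-value = 0.9013

Since p-value > α = 0.01, we fail to reject H₀.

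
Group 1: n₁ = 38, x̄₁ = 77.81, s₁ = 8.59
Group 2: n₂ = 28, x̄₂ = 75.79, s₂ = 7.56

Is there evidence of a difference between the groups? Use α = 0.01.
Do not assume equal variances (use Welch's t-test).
Welch's two-sample t-test:
H₀: μ₁ = μ₂
H₁: μ₁ ≠ μ₂
s₁²/n₁ = 8.59²/38 = 1.9418,  s₂²/n₂ = 7.56²/28 = 2.0412
SE = √(s₁²/n₁ + s₂²/n₂) = √(1.9418 + 2.0412) = 1.9957
df (Welch-Satterthwaite) = (s₁²/n₁ + s₂²/n₂)² / [(s₁²/n₁)²/(n₁-1) + (s₂²/n₂)²/(n₂-1)] ≈ 61.92
t = (x̄₁ - x̄₂) / SE = (77.81 - 75.79) / 1.9957 = 2.02 / 1.9957 = 1.012
p-value = 0.3154

Since p-value > α = 0.01, we fail to reject H₀.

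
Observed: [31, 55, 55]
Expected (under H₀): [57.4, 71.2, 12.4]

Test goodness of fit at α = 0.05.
Chi-square goodness of fit test:
H₀: observed counts match expected distribution
H₁: observed counts differ from expected distribution
df = k - 1 = 2
χ² = Σ(O - E)²/E
   = (31 - 57.4)²/57.4 + (55 - 71.2)²/71.2 + (55 - 12.4)²/12.4
   = 12.142 + 3.686 + 146.352
   = 162.18
p-value < 0.0001

Since p-value < α = 0.05, we reject H₀.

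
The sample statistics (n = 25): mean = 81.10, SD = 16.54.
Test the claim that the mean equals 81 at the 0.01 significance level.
One-sample t-test:
H₀: μ = 81
H₁: μ ≠ 81
df = n - 1 = 24
t = (x̄ - μ₀) / (s/√n) = (81.10 - 81) / (16.54/√25) = 0.030
p-value = 0.9761

Since p-value > α = 0.01, we fail to reject H₀.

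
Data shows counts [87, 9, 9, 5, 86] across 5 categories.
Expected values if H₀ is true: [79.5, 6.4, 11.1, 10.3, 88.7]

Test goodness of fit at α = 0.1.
Chi-square goodness of fit test:
H₀: observed counts match expected distribution
H₁: observed counts differ from expected distribution
df = k - 1 = 4
χ² = Σ(O - E)²/E
   = (87 - 79.5)²/79.5 + (9 - 6.4)²/6.4 + (9 - 11.1)²/11.1 + (5 - 10.3)²/10.3 + (86 - 88.7)²/88.7
   = 0.708 + 1.056 + 0.397 + 2.727 + 0.082
   = 4.97
p-value = 0.2903

Since p-value > α = 0.1, we fail to reject H₀.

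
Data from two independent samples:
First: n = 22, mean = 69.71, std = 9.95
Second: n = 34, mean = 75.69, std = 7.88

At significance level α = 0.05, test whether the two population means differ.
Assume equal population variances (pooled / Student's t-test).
Student's two-sample t-test (equal variances):
H₀: μ₁ = μ₂
H₁: μ₁ ≠ μ₂
df = n₁ + n₂ - 2 = 54
Pooled variance s_p² = [(n₁-1)s₁² + (n₂-1)s₂²] / (n₁ + n₂ - 2) = [(21)(9.95²) + (33)(7.88²)] / 54 = 76.4475
SE = √(s_p²(1/n₁ + 1/n₂)) = √(76.4475 × (1/22 + 1/34)) = 2.3924
t = (x̄₁ - x̄₂) / SE = (69.71 - 75.69) / 2.3924 = -5.98 / 2.3924 = -2.500
p-value = 0.0155

Since p-value < α = 0.05, we reject H₀.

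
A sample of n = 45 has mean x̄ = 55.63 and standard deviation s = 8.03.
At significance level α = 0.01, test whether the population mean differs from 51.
One-sample t-test:
H₀: μ = 51
H₁: μ ≠ 51
df = n - 1 = 44
t = (x̄ - μ₀) / (s/√n) = (55.63 - 51) / (8.03/√45) = 3.868
p-value = 0.0004

Since p-value < α = 0.01, we reject H₀.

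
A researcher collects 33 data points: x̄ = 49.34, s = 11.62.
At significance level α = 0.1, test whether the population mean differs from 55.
One-sample t-test:
H₀: μ = 55
H₁: μ ≠ 55
df = n - 1 = 32
t = (x̄ - μ₀) / (s/√n) = (49.34 - 55) / (11.62/√33) = -2.798
p-value = 0.0086

Since p-value < α = 0.1, we reject H₀.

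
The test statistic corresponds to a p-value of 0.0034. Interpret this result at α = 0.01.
Since p = 0.0034 < α = 0.01, reject H₀.
There is sufficient evidence to reject the null hypothesis; the result is statistically significant at the 0.01 level.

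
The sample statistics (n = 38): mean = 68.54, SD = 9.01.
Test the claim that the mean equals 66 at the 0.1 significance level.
One-sample t-test:
H₀: μ = 66
H₁: μ ≠ 66
df = n - 1 = 37
t = (x̄ - μ₀) / (s/√n) = (68.54 - 66) / (9.01/√38) = 1.738
p-value = 0.0906

Since p-value < α = 0.1, we reject H₀.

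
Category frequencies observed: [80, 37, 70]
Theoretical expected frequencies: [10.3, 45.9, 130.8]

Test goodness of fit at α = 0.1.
Chi-square goodness of fit test:
H₀: observed counts match expected distribution
H₁: observed counts differ from expected distribution
df = k - 1 = 2
χ² = Σ(O - E)²/E
   = (80 - 10.3)²/10.3 + (37 - 45.9)²/45.9 + (70 - 130.8)²/130.8
   = 471.659 + 1.726 + 28.262
   = 501.65
p-value < 0.0001

Since p-value < α = 0.1, we reject H₀.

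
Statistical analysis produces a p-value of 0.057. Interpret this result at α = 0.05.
Since p = 0.057 > α = 0.05, fail to reject H₀.
There is insufficient evidence to reject the null hypothesis; the result is not statistically significant at the 0.05 level.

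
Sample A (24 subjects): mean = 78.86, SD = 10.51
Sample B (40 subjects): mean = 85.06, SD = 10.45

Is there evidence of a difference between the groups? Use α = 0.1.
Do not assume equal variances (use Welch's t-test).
Welch's two-sample t-test:
H₀: μ₁ = μ₂
H₁: μ₁ ≠ μ₂
s₁²/n₁ = 10.51²/24 = 4.6025,  s₂²/n₂ = 10.45²/40 = 2.7301
SE = √(s₁²/n₁ + s₂²/n₂) = √(4.6025 + 2.7301) = 2.7079
df (Welch-Satterthwaite) = (s₁²/n₁ + s₂²/n₂)² / [(s₁²/n₁)²/(n₁-1) + (s₂²/n₂)²/(n₂-1)] ≈ 48.35
t = (x̄₁ - x̄₂) / SE = (78.86 - 85.06) / 2.7079 = -6.20 / 2.7079 = -2.290
p-value = 0.0264

Since p-value < α = 0.1, we reject H₀.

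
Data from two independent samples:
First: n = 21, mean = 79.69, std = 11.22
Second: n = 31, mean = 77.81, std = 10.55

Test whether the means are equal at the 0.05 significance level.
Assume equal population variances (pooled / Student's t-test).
Student's two-sample t-test (equal variances):
H₀: μ₁ = μ₂
H₁: μ₁ ≠ μ₂
df = n₁ + n₂ - 2 = 50
Pooled variance s_p² = [(n₁-1)s₁² + (n₂-1)s₂²] / (n₁ + n₂ - 2) = [(20)(11.22²) + (30)(10.55²)] / 50 = 117.1369
SE = √(s_p²(1/n₁ + 1/n₂)) = √(117.1369 × (1/21 + 1/31)) = 3.0588
t = (x̄₁ - x̄₂) / SE = (79.69 - 77.81) / 3.0588 = 1.88 / 3.0588 = 0.615
p-value = 0.5416

Since p-value > α = 0.05, we fail to reject H₀.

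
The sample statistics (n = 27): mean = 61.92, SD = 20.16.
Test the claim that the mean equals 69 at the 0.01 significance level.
One-sample t-test:
H₀: μ = 69
H₁: μ ≠ 69
df = n - 1 = 26
t = (x̄ - μ₀) / (s/√n) = (61.92 - 69) / (20.16/√27) = -1.825
p-value = 0.0795

Since p-value > α = 0.01, we fail to reject H₀.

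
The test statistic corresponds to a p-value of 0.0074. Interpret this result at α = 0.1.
Since p = 0.0074 < α = 0.1, reject H₀.
There is sufficient evidence to reject the null hypothesis; the result is statistically significant at the 0.1 level.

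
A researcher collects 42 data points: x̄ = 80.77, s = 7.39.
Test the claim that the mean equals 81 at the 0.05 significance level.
One-sample t-test:
H₀: μ = 81
H₁: μ ≠ 81
df = n - 1 = 41
t = (x̄ - μ₀) / (s/√n) = (80.77 - 81) / (7.39/√42) = -0.202
p-value = 0.8411

Since p-value > α = 0.05, we fail to reject H₀.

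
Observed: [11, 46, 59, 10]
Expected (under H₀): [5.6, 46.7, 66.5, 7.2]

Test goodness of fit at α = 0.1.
Chi-square goodness of fit test:
H₀: observed counts match expected distribution
H₁: observed counts differ from expected distribution
df = k - 1 = 3
χ² = Σ(O - E)²/E
   = (11 - 5.6)²/5.6 + (46 - 46.7)²/46.7 + (59 - 66.5)²/66.5 + (10 - 7.2)²/7.2
   = 5.207 + 0.010 + 0.846 + 1.089
   = 7.15
p-value = 0.0672

Since p-value < α = 0.1, we reject H₀.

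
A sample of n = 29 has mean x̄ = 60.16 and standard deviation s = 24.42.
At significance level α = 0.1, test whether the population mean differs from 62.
One-sample t-test:
H₀: μ = 62
H₁: μ ≠ 62
df = n - 1 = 28
t = (x̄ - μ₀) / (s/√n) = (60.16 - 62) / (24.42/√29) = -0.406
p-value = 0.6880

Since p-value > α = 0.1, we fail to reject H₀.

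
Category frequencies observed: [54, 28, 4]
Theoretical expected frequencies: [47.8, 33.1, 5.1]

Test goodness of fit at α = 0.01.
Chi-square goodness of fit test:
H₀: observed counts match expected distribution
H₁: observed counts differ from expected distribution
df = k - 1 = 2
χ² = Σ(O - E)²/E
   = (54 - 47.8)²/47.8 + (28 - 33.1)²/33.1 + (4 - 5.1)²/5.1
   = 0.804 + 0.786 + 0.237
   = 1.83
p-value = 0.4011

Since p-value > α = 0.01, we fail to reject H₀.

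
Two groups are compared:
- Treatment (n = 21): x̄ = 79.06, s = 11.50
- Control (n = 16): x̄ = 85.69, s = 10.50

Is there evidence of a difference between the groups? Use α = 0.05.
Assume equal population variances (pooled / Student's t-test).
Student's two-sample t-test (equal variances):
H₀: μ₁ = μ₂
H₁: μ₁ ≠ μ₂
df = n₁ + n₂ - 2 = 35
Pooled variance s_p² = [(n₁-1)s₁² + (n₂-1)s₂²] / (n₁ + n₂ - 2) = [(20)(11.50²) + (15)(10.50²)] / 35 = 122.8214
SE = √(s_p²(1/n₁ + 1/n₂)) = √(122.8214 × (1/21 + 1/16)) = 3.6776
t = (x̄₁ - x̄₂) / SE = (79.06 - 85.69) / 3.6776 = -6.63 / 3.6776 = -1.803
p-value = 0.0800

Since p-value > α = 0.05, we fail to reject H₀.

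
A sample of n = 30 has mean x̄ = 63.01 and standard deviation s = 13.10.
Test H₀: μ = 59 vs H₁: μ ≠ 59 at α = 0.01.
One-sample t-test:
H₀: μ = 59
H₁: μ ≠ 59
df = n - 1 = 29
t = (x̄ - μ₀) / (s/√n) = (63.01 - 59) / (13.10/√30) = 1.677
p-value = 0.1044

Since p-value > α = 0.01, we fail to reject H₀.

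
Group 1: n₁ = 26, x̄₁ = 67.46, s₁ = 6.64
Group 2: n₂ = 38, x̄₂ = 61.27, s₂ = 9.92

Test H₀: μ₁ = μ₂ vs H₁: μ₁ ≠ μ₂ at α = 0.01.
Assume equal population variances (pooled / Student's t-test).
Student's two-sample t-test (equal variances):
H₀: μ₁ = μ₂
H₁: μ₁ ≠ μ₂
df = n₁ + n₂ - 2 = 62
Pooled variance s_p² = [(n₁-1)s₁² + (n₂-1)s₂²] / (n₁ + n₂ - 2) = [(25)(6.64²) + (37)(9.92²)] / 62 = 76.5045
SE = √(s_p²(1/n₁ + 1/n₂)) = √(76.5045 × (1/26 + 1/38)) = 2.2262
t = (x̄₁ - x̄₂) / SE = (67.46 - 61.27) / 2.2262 = 6.19 / 2.2262 = 2.781
p-value = 0.0072

Since p-value < α = 0.01, we reject H₀.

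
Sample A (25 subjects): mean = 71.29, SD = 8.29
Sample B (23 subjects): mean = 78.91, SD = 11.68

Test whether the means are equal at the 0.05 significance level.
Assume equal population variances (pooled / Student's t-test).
Student's two-sample t-test (equal variances):
H₀: μ₁ = μ₂
H₁: μ₁ ≠ μ₂
df = n₁ + n₂ - 2 = 46
Pooled variance s_p² = [(n₁-1)s₁² + (n₂-1)s₂²] / (n₁ + n₂ - 2) = [(24)(8.29²) + (22)(11.68²)] / 46 = 101.1015
SE = √(s_p²(1/n₁ + 1/n₂)) = √(101.1015 × (1/25 + 1/23)) = 2.9051
t = (x̄₁ - x̄₂) / SE = (71.29 - 78.91) / 2.9051 = -7.62 / 2.9051 = -2.623
p-value = 0.0118

Since p-value < α = 0.05, we reject H₀.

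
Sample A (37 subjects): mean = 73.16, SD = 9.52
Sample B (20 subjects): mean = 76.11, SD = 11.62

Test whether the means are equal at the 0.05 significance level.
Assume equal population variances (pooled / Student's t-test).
Student's two-sample t-test (equal variances):
H₀: μ₁ = μ₂
H₁: μ₁ ≠ μ₂
df = n₁ + n₂ - 2 = 55
Pooled variance s_p² = [(n₁-1)s₁² + (n₂-1)s₂²] / (n₁ + n₂ - 2) = [(36)(9.52²) + (19)(11.62²)] / 55 = 105.9665
SE = √(s_p²(1/n₁ + 1/n₂)) = √(105.9665 × (1/37 + 1/20)) = 2.8570
t = (x̄₁ - x̄₂) / SE = (73.16 - 76.11) / 2.8570 = -2.95 / 2.8570 = -1.033
p-value = 0.3063

Since p-value > α = 0.05, we fail to reject H₀.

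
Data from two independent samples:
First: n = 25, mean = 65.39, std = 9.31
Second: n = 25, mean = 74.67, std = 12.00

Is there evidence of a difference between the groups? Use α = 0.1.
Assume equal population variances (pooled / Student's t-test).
Student's two-sample t-test (equal variances):
H₀: μ₁ = μ₂
H₁: μ₁ ≠ μ₂
df = n₁ + n₂ - 2 = 48
Pooled variance s_p² = [(n₁-1)s₁² + (n₂-1)s₂²] / (n₁ + n₂ - 2) = [(24)(9.31²) + (24)(12.00²)] / 48 = 115.3380
SE = √(s_p²(1/n₁ + 1/n₂)) = √(115.3380 × (1/25 + 1/25)) = 3.0376
t = (x̄₁ - x̄₂) / SE = (65.39 - 74.67) / 3.0376 = -9.28 / 3.0376 = -3.055
p-value = 0.0037

Since p-value < α = 0.1, we reject H₀.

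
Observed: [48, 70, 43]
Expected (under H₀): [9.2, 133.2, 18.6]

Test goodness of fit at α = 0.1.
Chi-square goodness of fit test:
H₀: observed counts match expected distribution
H₁: observed counts differ from expected distribution
df = k - 1 = 2
χ² = Σ(O - E)²/E
   = (48 - 9.2)²/9.2 + (70 - 133.2)²/133.2 + (43 - 18.6)²/18.6
   = 163.635 + 29.987 + 32.009
   = 225.63
p-value < 0.0001

Since p-value < α = 0.1, we reject H₀.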